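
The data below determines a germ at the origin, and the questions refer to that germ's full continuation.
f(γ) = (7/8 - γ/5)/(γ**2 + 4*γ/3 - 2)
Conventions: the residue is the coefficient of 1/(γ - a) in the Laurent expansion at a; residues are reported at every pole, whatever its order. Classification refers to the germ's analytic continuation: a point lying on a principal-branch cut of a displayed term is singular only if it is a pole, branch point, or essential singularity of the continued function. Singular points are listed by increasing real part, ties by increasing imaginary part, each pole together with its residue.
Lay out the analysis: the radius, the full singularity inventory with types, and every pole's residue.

Radius of convergence at 0: -2/3 + (1/3)*sqrt(22).
At -2/3 - (1/3)*sqrt(22): a pole of order 1; residue -1/10 - (11/160)*sqrt(22).
At -2/3 + (1/3)*sqrt(22): a pole of order 1; residue -1/10 + (11/160)*sqrt(22).

Denominator factor (γ**2 + 4*γ/3 - 2): discriminant 88/9, real irrational roots -2/3 + (1/3)*sqrt(22) and -2/3 - (1/3)*sqrt(22); poles of order 1, moduli -2/3 + (1/3)*sqrt(22) and 2/3 + (1/3)*sqrt(22).
The radius of convergence is the smallest modulus among the singular points: -2/3 + (1/3)*sqrt(22).
The factor γ**2 + 4*γ/3 - 2 splits as (γ - a)(γ - a') with a = -2/3 - (1/3)*sqrt(22), a' = -2/3 + (1/3)*sqrt(22). At the order-1 pole a set g(γ) = (γ - a)*f(γ) = [7/8 - γ/5] / (γ - a').
Simple pole: residue = g(a) at a = -2/3 - (1/3)*sqrt(22), which is -1/10 - (11/160)*sqrt(22).
The factor γ**2 + 4*γ/3 - 2 splits as (γ - a)(γ - a') with a = -2/3 + (1/3)*sqrt(22), a' = -2/3 - (1/3)*sqrt(22). At the order-1 pole a set g(γ) = (γ - a)*f(γ) = [7/8 - γ/5] / (γ - a').
Simple pole: residue = g(a) at a = -2/3 + (1/3)*sqrt(22), which is -1/10 + (11/160)*sqrt(22).
List the singular points by increasing real part (a conjugate pair: the negative imaginary part first).


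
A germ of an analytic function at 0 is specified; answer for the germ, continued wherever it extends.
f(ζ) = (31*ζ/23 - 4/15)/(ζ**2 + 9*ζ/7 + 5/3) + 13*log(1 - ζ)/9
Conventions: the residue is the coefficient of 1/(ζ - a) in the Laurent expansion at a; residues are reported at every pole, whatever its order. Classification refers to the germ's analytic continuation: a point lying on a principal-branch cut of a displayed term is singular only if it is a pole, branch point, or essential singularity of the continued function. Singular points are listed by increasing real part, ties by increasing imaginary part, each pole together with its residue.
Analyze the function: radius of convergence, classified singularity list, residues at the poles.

Radius of convergence at 0: 1.
At (-9/14) - ((1/42)*sqrt(2211))*i: a pole of order 1; residue (31/46) - ((5473/508530)*sqrt(2211))*i.
At (-9/14) + ((1/42)*sqrt(2211))*i: a pole of order 1; residue (31/46) + ((5473/508530)*sqrt(2211))*i.
At 1: a logarithmic branch point.

Denominator factor (ζ**2 + 9*ζ/7 + 5/3): discriminant -737/147, complex-conjugate roots (-9/14) + ((1/42)*sqrt(2211))*i and (-9/14) - ((1/42)*sqrt(2211))*i; poles of order 1, moduli (1/3)*sqrt(15) and (1/3)*sqrt(15).
Branch term (13/9)*log(1 - ζ/(1)): its argument vanishes at ζ = 1, a logarithmic branch point, modulus 1.
The radius of convergence is the smallest modulus among the singular points: 1.
The branch term is analytic at (-9/14) - ((1/42)*sqrt(2211))*i and contributes nothing to the residue; only the rational part matters.
The factor ζ**2 + 9*ζ/7 + 5/3 splits as (ζ - a)(ζ - a') with a = (-9/14) - ((1/42)*sqrt(2211))*i, a' = (-9/14) + ((1/42)*sqrt(2211))*i. At the order-1 pole a set g(ζ) = (ζ - a)*(rational part) = [31*ζ/23 - 4/15] / (ζ - a').
Simple pole: residue = g(a) at a = (-9/14) - ((1/42)*sqrt(2211))*i, which is (31/46) - ((5473/508530)*sqrt(2211))*i.
The branch term is analytic at (-9/14) + ((1/42)*sqrt(2211))*i and contributes nothing to the residue; only the rational part matters.
The factor ζ**2 + 9*ζ/7 + 5/3 splits as (ζ - a)(ζ - a') with a = (-9/14) + ((1/42)*sqrt(2211))*i, a' = (-9/14) - ((1/42)*sqrt(2211))*i. At the order-1 pole a set g(ζ) = (ζ - a)*(rational part) = [31*ζ/23 - 4/15] / (ζ - a').
Simple pole: residue = g(a) at a = (-9/14) + ((1/42)*sqrt(2211))*i, which is (31/46) + ((5473/508530)*sqrt(2211))*i.
List the singular points by increasing real part (a conjugate pair: the negative imaginary part first).


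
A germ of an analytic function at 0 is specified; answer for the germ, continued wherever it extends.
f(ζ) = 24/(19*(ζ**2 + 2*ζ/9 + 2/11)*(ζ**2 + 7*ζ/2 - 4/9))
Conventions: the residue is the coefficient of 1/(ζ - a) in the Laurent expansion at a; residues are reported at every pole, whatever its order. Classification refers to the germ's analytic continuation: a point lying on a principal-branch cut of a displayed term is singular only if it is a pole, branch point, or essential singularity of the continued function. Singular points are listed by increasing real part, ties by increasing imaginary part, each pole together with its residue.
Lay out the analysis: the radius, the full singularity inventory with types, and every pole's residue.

Radius of convergence at 0: -7/4 + (1/12)*sqrt(505).
At -7/4 - (1/12)*sqrt(505): a pole of order 1; residue 6939108/9391453 - (161630964/4742683765)*sqrt(505).
At (-1/9) - ((1/99)*sqrt(1661))*i: a pole of order 1; residue (-6939108/9391453) - ((18871380/1418109403)*sqrt(1661))*i.
At (-1/9) + ((1/99)*sqrt(1661))*i: a pole of order 1; residue (-6939108/9391453) + ((18871380/1418109403)*sqrt(1661))*i.
At -7/4 + (1/12)*sqrt(505): a pole of order 1; residue 6939108/9391453 + (161630964/4742683765)*sqrt(505).

Denominator factor (ζ**2 + 7*ζ/2 - 4/9): discriminant 505/36, real irrational roots -7/4 + (1/12)*sqrt(505) and -7/4 - (1/12)*sqrt(505); poles of order 1, moduli -7/4 + (1/12)*sqrt(505) and 7/4 + (1/12)*sqrt(505).
Denominator factor (ζ**2 + 2*ζ/9 + 2/11): discriminant -604/891, complex-conjugate roots (-1/9) + ((1/99)*sqrt(1661))*i and (-1/9) - ((1/99)*sqrt(1661))*i; poles of order 1, moduli (1/11)*sqrt(22) and (1/11)*sqrt(22).
The radius of convergence is the smallest modulus among the singular points: -7/4 + (1/12)*sqrt(505).
The factor ζ**2 + 7*ζ/2 - 4/9 splits as (ζ - a)(ζ - a') with a = -7/4 - (1/12)*sqrt(505), a' = -7/4 + (1/12)*sqrt(505). At the order-1 pole a set g(ζ) = (ζ - a)*f(ζ) = [24/(19*(ζ**2 + 2*ζ/9 + 2/11))] / (ζ - a').
Simple pole: residue = g(a) at a = -7/4 - (1/12)*sqrt(505), which is 6939108/9391453 - (161630964/4742683765)*sqrt(505).
The factor ζ**2 + 2*ζ/9 + 2/11 splits as (ζ - a)(ζ - a') with a = (-1/9) - ((1/99)*sqrt(1661))*i, a' = (-1/9) + ((1/99)*sqrt(1661))*i. At the order-1 pole a set g(ζ) = (ζ - a)*f(ζ) = [24/(19*(ζ**2 + 7*ζ/2 - 4/9))] / (ζ - a').
Simple pole: residue = g(a) at a = (-1/9) - ((1/99)*sqrt(1661))*i, which is (-6939108/9391453) - ((18871380/1418109403)*sqrt(1661))*i.
The factor ζ**2 + 2*ζ/9 + 2/11 splits as (ζ - a)(ζ - a') with a = (-1/9) + ((1/99)*sqrt(1661))*i, a' = (-1/9) - ((1/99)*sqrt(1661))*i. At the order-1 pole a set g(ζ) = (ζ - a)*f(ζ) = [24/(19*(ζ**2 + 7*ζ/2 - 4/9))] / (ζ - a').
Simple pole: residue = g(a) at a = (-1/9) + ((1/99)*sqrt(1661))*i, which is (-6939108/9391453) + ((18871380/1418109403)*sqrt(1661))*i.
The factor ζ**2 + 7*ζ/2 - 4/9 splits as (ζ - a)(ζ - a') with a = -7/4 + (1/12)*sqrt(505), a' = -7/4 - (1/12)*sqrt(505). At the order-1 pole a set g(ζ) = (ζ - a)*f(ζ) = [24/(19*(ζ**2 + 2*ζ/9 + 2/11))] / (ζ - a').
Simple pole: residue = g(a) at a = -7/4 + (1/12)*sqrt(505), which is 6939108/9391453 + (161630964/4742683765)*sqrt(505).
List the singular points by increasing real part (a conjugate pair: the negative imaginary part first).


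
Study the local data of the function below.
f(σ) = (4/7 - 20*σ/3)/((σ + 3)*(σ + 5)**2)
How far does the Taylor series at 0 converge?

Denominator factor (σ + 5)^2: pole of order 2 at -5, modulus 5.
Denominator factor (σ + 3): pole of order 1 at -3, modulus 3.
The radius of convergence is the smallest modulus among the singular points: 3.

The radius of convergence is 3.


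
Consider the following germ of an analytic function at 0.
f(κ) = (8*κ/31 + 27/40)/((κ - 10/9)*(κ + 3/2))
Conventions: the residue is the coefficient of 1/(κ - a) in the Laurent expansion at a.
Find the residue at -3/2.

At the order-1 pole -3/2 set g(κ) = (κ - (-3/2))*f(κ) = (8*κ/31 + 27/40)/(κ - 10/9).
Simple pole: residue = g(a) at a = -3/2, which is -3213/29140.

The residue is -3213/29140.


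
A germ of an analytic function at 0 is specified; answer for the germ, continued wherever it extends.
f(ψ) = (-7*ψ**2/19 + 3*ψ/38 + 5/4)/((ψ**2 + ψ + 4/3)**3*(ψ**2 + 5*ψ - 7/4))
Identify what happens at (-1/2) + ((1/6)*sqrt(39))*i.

The point is a pole of order 3.

The denominator factor ψ**2 + ψ + 4/3 vanishes at (-1/2) + ((1/6)*sqrt(39))*i and appears to the power 3; the numerator there equals (173/114) + ((17/228)*sqrt(39))*i, nonzero, and no other factor vanishes.
Hence a pole whose order is the multiplicity, 3.


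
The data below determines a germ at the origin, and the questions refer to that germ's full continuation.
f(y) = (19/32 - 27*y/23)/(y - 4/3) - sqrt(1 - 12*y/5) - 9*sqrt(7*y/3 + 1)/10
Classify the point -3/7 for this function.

The term (-9/10)*sqrt(1 - y/(-3/7)) has argument 1 - -3/7/(-3/7) = 0 at -3/7: a square-root (algebraic, two-sheeted) branch point; the remaining terms are analytic or single-valued there.

The point is an algebraic (square-root) branch point.


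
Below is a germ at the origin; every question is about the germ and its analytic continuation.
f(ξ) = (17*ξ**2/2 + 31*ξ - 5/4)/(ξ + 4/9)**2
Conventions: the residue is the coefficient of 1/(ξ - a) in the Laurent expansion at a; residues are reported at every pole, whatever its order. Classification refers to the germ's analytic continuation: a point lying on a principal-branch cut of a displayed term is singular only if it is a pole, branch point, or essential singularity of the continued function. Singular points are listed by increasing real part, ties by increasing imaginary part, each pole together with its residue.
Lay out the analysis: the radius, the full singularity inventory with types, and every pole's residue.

Denominator factor (ξ + 4/9)^2: pole of order 2 at -4/9, modulus 4/9.
The radius of convergence is the smallest modulus among the singular points: 4/9.
At the order-2 pole -4/9 set g(ξ) = (ξ - (-4/9))^2*f(ξ) = 17*ξ**2/2 + 31*ξ - 5/4.
Order-2 pole: residue = g'(a); g'(-4/9) = 211/9, so the residue is 211/9.

Radius of convergence at 0: 4/9.
At -4/9: a pole of order 2; residue 211/9.


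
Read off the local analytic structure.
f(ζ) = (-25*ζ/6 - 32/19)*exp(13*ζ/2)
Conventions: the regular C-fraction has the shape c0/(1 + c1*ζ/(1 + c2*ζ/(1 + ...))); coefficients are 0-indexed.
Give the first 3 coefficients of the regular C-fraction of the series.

The regular C-fraction coefficients are [-32/19, -1723/192, 1597177/330816].

Taylor coefficients (expand at 0): a_0 = -32/19, a_1 = -1723/114, a_2 = -14287/228.
c0 = a_0 = -32/19. Peel one level at a time: if S = 1 + c*ζ/S' with S'(0) = 1, then c is the ζ-coefficient of S and S' = c*ζ/(S - 1).
S_1 = c0/f = 1 + (-1723/192)*ζ + (1597177/36864)*ζ^2 + ...; c1 = -1723/192.
S_2 = c1*ζ/(S_1 - 1) = 1 + (1597177/330816)*ζ + ...; c2 = 1597177/330816.


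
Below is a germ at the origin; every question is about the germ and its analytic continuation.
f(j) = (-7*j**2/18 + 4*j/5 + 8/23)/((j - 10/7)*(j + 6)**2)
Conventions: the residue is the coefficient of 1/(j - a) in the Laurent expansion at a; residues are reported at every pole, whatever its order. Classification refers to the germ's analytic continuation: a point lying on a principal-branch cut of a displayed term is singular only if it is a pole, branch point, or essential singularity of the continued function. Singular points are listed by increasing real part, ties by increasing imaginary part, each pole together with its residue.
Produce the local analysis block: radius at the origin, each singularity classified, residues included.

Denominator factor (j + 6)^2: pole of order 2 at -6, modulus 6.
Denominator factor (j - 10/7): pole of order 1 at 10/7, modulus 10/7.
The radius of convergence is the smallest modulus among the singular points: 10/7.
At the order-2 pole -6 set g(j) = (j - (-6))^2*f(j) = (-7*j**2/18 + 4*j/5 + 8/23)/(j - 10/7).
Order-2 pole: residue = g'(a); g'(-6) = -37457/93288, so the residue is -37457/93288.
At the order-1 pole 10/7 set g(j) = (j - (10/7))*f(j) = (-7*j**2/18 + 4*j/5 + 8/23)/(j + 6)**2.
Simple pole: residue = g(a) at a = 10/7, which is 3535/279864.
List the singular points by increasing real part (a conjugate pair: the negative imaginary part first).

Radius of convergence at 0: 10/7.
At -6: a pole of order 2; residue -37457/93288.
At 10/7: a pole of order 1; residue 3535/279864.


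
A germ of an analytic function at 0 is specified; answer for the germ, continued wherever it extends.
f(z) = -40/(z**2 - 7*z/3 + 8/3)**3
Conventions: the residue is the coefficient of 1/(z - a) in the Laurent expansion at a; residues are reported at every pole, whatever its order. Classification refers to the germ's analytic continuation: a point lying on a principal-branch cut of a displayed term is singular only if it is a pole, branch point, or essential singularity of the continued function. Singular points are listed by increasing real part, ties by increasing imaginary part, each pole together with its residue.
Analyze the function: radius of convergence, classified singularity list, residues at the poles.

Radius of convergence at 0: (2/3)*sqrt(6).
At (7/6) - ((1/6)*sqrt(47))*i: a pole of order 3; residue -((58320/103823)*sqrt(47))*i.
At (7/6) + ((1/6)*sqrt(47))*i: a pole of order 3; residue ((58320/103823)*sqrt(47))*i.

Denominator factor (z**2 - 7*z/3 + 8/3)^3: discriminant -47/9, complex-conjugate roots (7/6) + ((1/6)*sqrt(47))*i and (7/6) - ((1/6)*sqrt(47))*i; poles of order 3, moduli (2/3)*sqrt(6) and (2/3)*sqrt(6).
The radius of convergence is the smallest modulus among the singular points: (2/3)*sqrt(6).
The factor z**2 - 7*z/3 + 8/3 splits as (z - a)(z - a') with a = (7/6) - ((1/6)*sqrt(47))*i, a' = (7/6) + ((1/6)*sqrt(47))*i. At the order-3 pole a set g(z) = (z - a)^3*f(z) = [-40] / (z - a')^3.
Order-3 pole: residue = g''(a)/2; g''((7/6) - ((1/6)*sqrt(47))*i) = -((116640/103823)*sqrt(47))*i, so the residue is -((58320/103823)*sqrt(47))*i.
The factor z**2 - 7*z/3 + 8/3 splits as (z - a)(z - a') with a = (7/6) + ((1/6)*sqrt(47))*i, a' = (7/6) - ((1/6)*sqrt(47))*i. At the order-3 pole a set g(z) = (z - a)^3*f(z) = [-40] / (z - a')^3.
Order-3 pole: residue = g''(a)/2; g''((7/6) + ((1/6)*sqrt(47))*i) = ((116640/103823)*sqrt(47))*i, so the residue is ((58320/103823)*sqrt(47))*i.
List the singular points by increasing real part (a conjugate pair: the negative imaginary part first).


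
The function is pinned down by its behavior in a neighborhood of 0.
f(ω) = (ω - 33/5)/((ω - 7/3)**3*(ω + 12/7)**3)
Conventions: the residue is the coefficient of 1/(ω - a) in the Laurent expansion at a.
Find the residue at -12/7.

The residue is 770728203/22185265625.

At the order-3 pole -12/7 set g(ω) = (ω - (-12/7))^3*f(ω) = (ω - 33/5)/(ω - 7/3)**3.
Order-3 pole: residue = g''(a)/2; g''(-12/7) = 1541456406/22185265625, so the residue is 770728203/22185265625.


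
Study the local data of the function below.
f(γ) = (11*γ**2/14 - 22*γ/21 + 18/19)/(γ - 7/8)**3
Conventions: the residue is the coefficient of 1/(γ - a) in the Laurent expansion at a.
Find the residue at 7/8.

The residue is 11/14.

At the order-3 pole 7/8 set g(γ) = (γ - (7/8))^3*f(γ) = 11*γ**2/14 - 22*γ/21 + 18/19.
Order-3 pole: residue = g''(a)/2; g''(7/8) = 11/7, so the residue is 11/14.


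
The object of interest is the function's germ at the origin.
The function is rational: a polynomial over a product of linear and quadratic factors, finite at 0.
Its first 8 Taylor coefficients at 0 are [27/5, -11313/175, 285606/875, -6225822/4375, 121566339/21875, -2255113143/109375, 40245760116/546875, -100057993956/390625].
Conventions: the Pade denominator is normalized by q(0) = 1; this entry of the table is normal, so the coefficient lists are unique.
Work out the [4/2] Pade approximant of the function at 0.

Taylor coefficients needed (read off): a_0 = 27/5, a_1 = -11313/175, a_2 = 285606/875, a_3 = -6225822/4375, a_4 = 121566339/21875, a_5 = -2255113143/109375, a_6 = 40245760116/546875.
Write the denominator as Q(η) = 1 + q1*η + q2*η^2. Requiring Q*f - P = O(η^7) with deg P <= 4 kills the coefficients of η^5..η^6 in Q*f:
  η^5: a_5 + q1*a_4 + q2*a_3 = 0, i.e. -2255113143/109375 + (121566339/21875)*q1 + (-6225822/4375)*q2 = 0.
  η^6: a_6 + q1*a_5 + q2*a_4 = 0, i.e. 40245760116/546875 + (-2255113143/109375)*q1 + (121566339/21875)*q2 = 0.
Solving this linear system: q1 = 383403507/60026765, q2 = 3137823627/300133825.
The numerator is Q*f truncated at degree 4: P0 = a_0 = 27/5; P1 = a_1 + q1*a_0 = -63353295666/2100936775; P2 = a_2 + q1*a_1 + q2*a_0 = -9016981722/300133825; P3 = a_3 + q1*a_2 + q2*a_1 = -29561899887/2100936775; P4 = a_4 + q1*a_3 + q2*a_2 = -250991370657/2100936775.

The Pade approximant has numerator coefficients [27/5, -63353295666/2100936775, -9016981722/300133825, -29561899887/2100936775, -250991370657/2100936775]; denominator coefficients [1, 383403507/60026765, 3137823627/300133825].


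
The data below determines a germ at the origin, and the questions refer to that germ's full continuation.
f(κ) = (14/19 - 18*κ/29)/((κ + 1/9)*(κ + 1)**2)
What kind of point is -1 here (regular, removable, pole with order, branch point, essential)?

The point is a pole of order 2.

The denominator factor κ + 1 vanishes at -1 and appears to the power 2; the numerator there equals 748/551, nonzero, and no other factor vanishes.
Hence a pole whose order is the multiplicity, 2.


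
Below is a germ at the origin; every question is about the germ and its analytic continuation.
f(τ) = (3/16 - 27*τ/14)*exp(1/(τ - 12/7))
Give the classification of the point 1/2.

The point is a regular point.

There is no denominator, hence no pole anywhere.
The essential point of exp(1/(τ - (12/7))) is 12/7, not 1/2.
So the germ continues analytically to 1/2.


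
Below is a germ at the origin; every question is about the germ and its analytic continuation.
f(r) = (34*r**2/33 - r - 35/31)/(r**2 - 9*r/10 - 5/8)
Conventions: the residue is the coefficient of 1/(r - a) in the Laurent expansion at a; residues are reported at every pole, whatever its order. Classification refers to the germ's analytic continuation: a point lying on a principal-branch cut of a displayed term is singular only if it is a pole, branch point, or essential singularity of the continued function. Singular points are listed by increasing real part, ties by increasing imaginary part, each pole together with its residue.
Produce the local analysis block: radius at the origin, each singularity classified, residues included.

Radius of convergence at 0: -9/20 + (1/20)*sqrt(331).
At 9/20 - (1/20)*sqrt(331): a pole of order 1; residue -2/55 + (52973/3386130)*sqrt(331).
At 9/20 + (1/20)*sqrt(331): a pole of order 1; residue -2/55 - (52973/3386130)*sqrt(331).

Denominator factor (r**2 - 9*r/10 - 5/8): discriminant 331/100, real irrational roots 9/20 + (1/20)*sqrt(331) and 9/20 - (1/20)*sqrt(331); poles of order 1, moduli 9/20 + (1/20)*sqrt(331) and -9/20 + (1/20)*sqrt(331).
The radius of convergence is the smallest modulus among the singular points: -9/20 + (1/20)*sqrt(331).
The factor r**2 - 9*r/10 - 5/8 splits as (r - a)(r - a') with a = 9/20 - (1/20)*sqrt(331), a' = 9/20 + (1/20)*sqrt(331). At the order-1 pole a set g(r) = (r - a)*f(r) = [34*r**2/33 - r - 35/31] / (r - a').
Simple pole: residue = g(a) at a = 9/20 - (1/20)*sqrt(331), which is -2/55 + (52973/3386130)*sqrt(331).
The factor r**2 - 9*r/10 - 5/8 splits as (r - a)(r - a') with a = 9/20 + (1/20)*sqrt(331), a' = 9/20 - (1/20)*sqrt(331). At the order-1 pole a set g(r) = (r - a)*f(r) = [34*r**2/33 - r - 35/31] / (r - a').
Simple pole: residue = g(a) at a = 9/20 + (1/20)*sqrt(331), which is -2/55 - (52973/3386130)*sqrt(331).
List the singular points by increasing real part (a conjugate pair: the negative imaginary part first).


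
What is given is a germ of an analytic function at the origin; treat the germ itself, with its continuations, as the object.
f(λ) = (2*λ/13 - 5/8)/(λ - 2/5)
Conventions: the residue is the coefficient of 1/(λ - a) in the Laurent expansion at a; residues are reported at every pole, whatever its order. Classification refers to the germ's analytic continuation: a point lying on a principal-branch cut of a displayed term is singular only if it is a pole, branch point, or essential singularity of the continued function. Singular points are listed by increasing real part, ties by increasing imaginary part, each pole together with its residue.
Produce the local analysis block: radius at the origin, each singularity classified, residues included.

Radius of convergence at 0: 2/5.
At 2/5: a pole of order 1; residue -293/520.

Denominator factor (λ - 2/5): pole of order 1 at 2/5, modulus 2/5.
The radius of convergence is the smallest modulus among the singular points: 2/5.
At the order-1 pole 2/5 set g(λ) = (λ - (2/5))*f(λ) = 2*λ/13 - 5/8.
Simple pole: residue = g(a) at a = 2/5, which is -293/520.


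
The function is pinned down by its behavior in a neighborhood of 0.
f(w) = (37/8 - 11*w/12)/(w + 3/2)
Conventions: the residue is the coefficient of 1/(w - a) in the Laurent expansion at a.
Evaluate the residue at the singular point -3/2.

The residue is 6.

At the order-1 pole -3/2 set g(w) = (w - (-3/2))*f(w) = 37/8 - 11*w/12.
Simple pole: residue = g(a) at a = -3/2, which is 6.


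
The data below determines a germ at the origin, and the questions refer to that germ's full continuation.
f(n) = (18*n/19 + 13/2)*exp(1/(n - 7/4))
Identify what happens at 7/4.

The exponent 1/(n - (7/4)) has a pole at 7/4, so exp(1/(n - (7/4))) takes every nonzero value near it: an essential singularity (not a pole of any order).

The point is an essential singularity.


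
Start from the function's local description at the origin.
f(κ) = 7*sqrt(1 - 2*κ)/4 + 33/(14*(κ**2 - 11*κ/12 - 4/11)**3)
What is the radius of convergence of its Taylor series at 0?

The radius of convergence is -11/24 + (1/264)*sqrt(39985).

Denominator factor (κ**2 - 11*κ/12 - 4/11)^3: discriminant 3635/1584, real irrational roots 11/24 + (1/264)*sqrt(39985) and 11/24 - (1/264)*sqrt(39985); poles of order 3, moduli 11/24 + (1/264)*sqrt(39985) and -11/24 + (1/264)*sqrt(39985).
Branch term (7/4)*sqrt(1 - κ/(1/2)): its argument vanishes at κ = 1/2, a square-root branch point, modulus 1/2.
The radius of convergence is the smallest modulus among the singular points: -11/24 + (1/264)*sqrt(39985).


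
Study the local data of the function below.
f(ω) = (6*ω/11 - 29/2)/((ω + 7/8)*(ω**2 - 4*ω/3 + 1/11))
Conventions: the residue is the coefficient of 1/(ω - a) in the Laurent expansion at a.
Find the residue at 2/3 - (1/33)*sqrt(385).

The factor ω**2 - 4*ω/3 + 1/11 splits as (ω - a)(ω - a') with a = 2/3 - (1/33)*sqrt(385), a' = 2/3 + (1/33)*sqrt(385). At the order-1 pole a set g(ω) = (ω - a)*f(ω) = [(6*ω/11 - 29/2)/(ω + 7/8)] / (ω - a').
Simple pole: residue = g(a) at a = 2/3 - (1/33)*sqrt(385), which is 15816/4273 + (766182/1645105)*sqrt(385).

The residue is 15816/4273 + (766182/1645105)*sqrt(385).


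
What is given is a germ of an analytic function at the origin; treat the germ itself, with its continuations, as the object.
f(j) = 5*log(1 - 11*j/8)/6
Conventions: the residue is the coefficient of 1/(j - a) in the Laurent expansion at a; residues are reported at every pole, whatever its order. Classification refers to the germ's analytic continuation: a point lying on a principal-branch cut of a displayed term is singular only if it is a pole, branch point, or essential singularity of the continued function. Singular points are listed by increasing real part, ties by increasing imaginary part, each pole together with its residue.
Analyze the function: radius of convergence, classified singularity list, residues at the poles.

Branch term (5/6)*log(1 - j/(8/11)): its argument vanishes at j = 8/11, a logarithmic branch point, modulus 8/11.
The radius of convergence is the smallest modulus among the singular points: 8/11.

Radius of convergence at 0: 8/11.
At 8/11: a logarithmic branch point.


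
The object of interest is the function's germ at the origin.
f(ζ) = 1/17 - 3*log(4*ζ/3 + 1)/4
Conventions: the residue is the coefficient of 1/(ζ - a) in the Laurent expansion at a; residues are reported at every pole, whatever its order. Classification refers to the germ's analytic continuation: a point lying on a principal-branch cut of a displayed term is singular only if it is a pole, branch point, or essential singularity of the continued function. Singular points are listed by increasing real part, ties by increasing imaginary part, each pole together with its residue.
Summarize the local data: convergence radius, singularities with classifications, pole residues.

Branch term (-3/4)*log(1 - ζ/(-3/4)): its argument vanishes at ζ = -3/4, a logarithmic branch point, modulus 3/4.
The radius of convergence is the smallest modulus among the singular points: 3/4.

Radius of convergence at 0: 3/4.
At -3/4: a logarithmic branch point.


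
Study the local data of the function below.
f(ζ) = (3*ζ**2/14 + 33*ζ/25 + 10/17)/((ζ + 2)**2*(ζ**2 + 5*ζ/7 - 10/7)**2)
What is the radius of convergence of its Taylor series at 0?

Denominator factor (ζ + 2)^2: pole of order 2 at -2, modulus 2.
Denominator factor (ζ**2 + 5*ζ/7 - 10/7)^2: discriminant 305/49, real irrational roots -5/14 + (1/14)*sqrt(305) and -5/14 - (1/14)*sqrt(305); poles of order 2, moduli -5/14 + (1/14)*sqrt(305) and 5/14 + (1/14)*sqrt(305).
The radius of convergence is the smallest modulus among the singular points: -5/14 + (1/14)*sqrt(305).

The radius of convergence is -5/14 + (1/14)*sqrt(305).


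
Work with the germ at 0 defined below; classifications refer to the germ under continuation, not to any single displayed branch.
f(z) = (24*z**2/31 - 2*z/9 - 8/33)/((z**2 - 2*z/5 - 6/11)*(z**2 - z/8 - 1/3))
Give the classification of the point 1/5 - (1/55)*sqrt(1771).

The denominator factor z**2 - 2*z/5 - 6/11 vanishes at 1/5 - (1/55)*sqrt(1771) and appears to the power 1; the numerator there equals 15142/76725 - (122/76725)*sqrt(1771), nonzero, and no other factor vanishes.
Hence a pole whose order is the multiplicity, 1.

The point is a pole of order 1.


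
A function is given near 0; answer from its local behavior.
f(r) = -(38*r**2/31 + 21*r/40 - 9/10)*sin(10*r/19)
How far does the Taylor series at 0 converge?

The radius of convergence is infinite.

The factor -sin(10*r/19) is entire and contributes no finite singular point.
The polynomial part has no poles.
No finite singular points: the Taylor series at 0 converges everywhere.


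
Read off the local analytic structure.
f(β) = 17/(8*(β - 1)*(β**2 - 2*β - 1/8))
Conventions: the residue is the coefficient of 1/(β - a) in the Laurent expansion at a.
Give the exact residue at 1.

The residue is -17/9.

At the order-1 pole 1 set g(β) = (β - (1))*f(β) = 17/(8*(β**2 - 2*β - 1/8)).
Simple pole: residue = g(a) at a = 1, which is -17/9.


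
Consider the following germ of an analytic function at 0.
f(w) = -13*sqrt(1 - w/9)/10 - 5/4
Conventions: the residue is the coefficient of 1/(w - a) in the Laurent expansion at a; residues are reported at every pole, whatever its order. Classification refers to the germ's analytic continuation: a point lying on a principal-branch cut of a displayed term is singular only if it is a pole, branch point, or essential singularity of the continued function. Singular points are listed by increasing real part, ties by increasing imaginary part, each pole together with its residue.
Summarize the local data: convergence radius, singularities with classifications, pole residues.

Radius of convergence at 0: 9.
At 9: an algebraic (square-root) branch point.

Branch term (-13/10)*sqrt(1 - w/(9)): its argument vanishes at w = 9, a square-root branch point, modulus 9.
The radius of convergence is the smallest modulus among the singular points: 9.


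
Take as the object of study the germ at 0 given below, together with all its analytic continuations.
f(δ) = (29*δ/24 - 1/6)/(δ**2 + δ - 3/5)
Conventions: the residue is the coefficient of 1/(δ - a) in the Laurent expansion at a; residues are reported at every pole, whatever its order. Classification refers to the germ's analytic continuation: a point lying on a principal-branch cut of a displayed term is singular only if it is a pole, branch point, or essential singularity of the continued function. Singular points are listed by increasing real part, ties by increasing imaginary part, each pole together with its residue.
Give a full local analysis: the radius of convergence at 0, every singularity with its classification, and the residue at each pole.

Radius of convergence at 0: -1/2 + (1/10)*sqrt(85).
At -1/2 - (1/10)*sqrt(85): a pole of order 1; residue 29/48 + (37/816)*sqrt(85).
At -1/2 + (1/10)*sqrt(85): a pole of order 1; residue 29/48 - (37/816)*sqrt(85).

Denominator factor (δ**2 + δ - 3/5): discriminant 17/5, real irrational roots -1/2 + (1/10)*sqrt(85) and -1/2 - (1/10)*sqrt(85); poles of order 1, moduli -1/2 + (1/10)*sqrt(85) and 1/2 + (1/10)*sqrt(85).
The radius of convergence is the smallest modulus among the singular points: -1/2 + (1/10)*sqrt(85).
The factor δ**2 + δ - 3/5 splits as (δ - a)(δ - a') with a = -1/2 - (1/10)*sqrt(85), a' = -1/2 + (1/10)*sqrt(85). At the order-1 pole a set g(δ) = (δ - a)*f(δ) = [29*δ/24 - 1/6] / (δ - a').
Simple pole: residue = g(a) at a = -1/2 - (1/10)*sqrt(85), which is 29/48 + (37/816)*sqrt(85).
The factor δ**2 + δ - 3/5 splits as (δ - a)(δ - a') with a = -1/2 + (1/10)*sqrt(85), a' = -1/2 - (1/10)*sqrt(85). At the order-1 pole a set g(δ) = (δ - a)*f(δ) = [29*δ/24 - 1/6] / (δ - a').
Simple pole: residue = g(a) at a = -1/2 + (1/10)*sqrt(85), which is 29/48 - (37/816)*sqrt(85).
List the singular points by increasing real part (a conjugate pair: the negative imaginary part first).


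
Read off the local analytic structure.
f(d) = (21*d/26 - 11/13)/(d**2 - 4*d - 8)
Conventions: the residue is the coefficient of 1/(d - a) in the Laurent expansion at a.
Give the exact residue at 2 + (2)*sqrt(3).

The residue is 21/52 + (5/78)*sqrt(3).

The factor d**2 - 4*d - 8 splits as (d - a)(d - a') with a = 2 + (2)*sqrt(3), a' = 2 - (2)*sqrt(3). At the order-1 pole a set g(d) = (d - a)*f(d) = [21*d/26 - 11/13] / (d - a').
Simple pole: residue = g(a) at a = 2 + (2)*sqrt(3), which is 21/52 + (5/78)*sqrt(3).


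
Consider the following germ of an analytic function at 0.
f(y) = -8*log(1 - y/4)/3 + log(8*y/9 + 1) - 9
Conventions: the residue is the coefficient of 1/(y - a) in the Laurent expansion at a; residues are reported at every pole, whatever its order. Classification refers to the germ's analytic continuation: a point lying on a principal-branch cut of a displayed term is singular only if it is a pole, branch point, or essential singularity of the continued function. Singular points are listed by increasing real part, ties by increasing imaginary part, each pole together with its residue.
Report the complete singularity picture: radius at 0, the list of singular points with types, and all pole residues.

Branch term (1)*log(1 - y/(-9/8)): its argument vanishes at y = -9/8, a logarithmic branch point, modulus 9/8.
Branch term (-8/3)*log(1 - y/(4)): its argument vanishes at y = 4, a logarithmic branch point, modulus 4.
The radius of convergence is the smallest modulus among the singular points: 9/8.
List the singular points by increasing real part (a conjugate pair: the negative imaginary part first).

Radius of convergence at 0: 9/8.
At -9/8: a logarithmic branch point.
At 4: a logarithmic branch point.


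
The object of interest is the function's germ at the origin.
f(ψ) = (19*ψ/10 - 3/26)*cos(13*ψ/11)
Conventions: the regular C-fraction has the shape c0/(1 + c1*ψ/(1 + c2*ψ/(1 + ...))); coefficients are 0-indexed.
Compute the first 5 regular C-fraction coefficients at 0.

The regular C-fraction coefficients are [-3/26, 247/15, -1138631/68970, 195/4598, 6175/175174].

Taylor coefficients (expand at 0): a_0 = -3/26, a_1 = 19/10, a_2 = 39/484, a_3 = -3211/2420, a_4 = -2197/234256.
c0 = a_0 = -3/26. Peel one level at a time: if S = 1 + c*ψ/S' with S'(0) = 1, then c is the ψ-coefficient of S and S' = c*ψ/(S - 1).
S_1 = c0/f = 1 + (247/15)*ψ + (14802203/54450)*ψ^2 + ...; c1 = 247/15.
S_2 = c1*ψ/(S_1 - 1) = 1 + (-1138631/68970)*ψ + (14802203/21141604)*ψ^2 + ...; c2 = -1138631/68970.
S_3 = c2*ψ/(S_2 - 1) = 1 + (195/4598)*ψ + (-63375/42392108)*ψ^2 + ...; c3 = 195/4598.
S_4 = c3*ψ/(S_3 - 1) = 1 + (6175/175174)*ψ + ...; c4 = 6175/175174.


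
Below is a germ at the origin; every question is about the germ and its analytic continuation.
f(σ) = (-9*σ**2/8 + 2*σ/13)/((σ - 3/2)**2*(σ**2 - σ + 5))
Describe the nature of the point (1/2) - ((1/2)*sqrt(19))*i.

The point is a pole of order 1.

The denominator factor σ**2 - σ + 5 vanishes at (1/2) - ((1/2)*sqrt(19))*i and appears to the power 1; the numerator there equals (1069/208) + ((101/208)*sqrt(19))*i, nonzero, and no other factor vanishes.
Hence a pole whose order is the multiplicity, 1.


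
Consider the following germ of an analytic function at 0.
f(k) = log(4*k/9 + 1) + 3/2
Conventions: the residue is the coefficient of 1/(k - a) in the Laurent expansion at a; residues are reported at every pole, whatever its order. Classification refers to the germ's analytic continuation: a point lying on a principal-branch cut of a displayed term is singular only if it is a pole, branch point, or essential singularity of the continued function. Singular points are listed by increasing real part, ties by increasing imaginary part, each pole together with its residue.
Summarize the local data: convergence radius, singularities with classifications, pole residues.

Branch term (1)*log(1 - k/(-9/4)): its argument vanishes at k = -9/4, a logarithmic branch point, modulus 9/4.
The radius of convergence is the smallest modulus among the singular points: 9/4.

Radius of convergence at 0: 9/4.
At -9/4: a logarithmic branch point.


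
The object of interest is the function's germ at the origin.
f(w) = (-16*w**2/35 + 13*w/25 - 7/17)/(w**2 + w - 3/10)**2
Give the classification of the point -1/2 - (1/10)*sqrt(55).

The denominator factor w**2 + w - 3/10 vanishes at -1/2 - (1/10)*sqrt(55) and appears to the power 2; the numerator there equals -6173/5950 - (171/1750)*sqrt(55), nonzero, and no other factor vanishes.
Hence a pole whose order is the multiplicity, 2.

The point is a pole of order 2.


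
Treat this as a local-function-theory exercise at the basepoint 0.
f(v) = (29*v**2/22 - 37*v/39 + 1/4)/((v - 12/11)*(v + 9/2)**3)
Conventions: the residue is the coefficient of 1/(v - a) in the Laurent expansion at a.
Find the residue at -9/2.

The residue is -108494/24191271.

At the order-3 pole -9/2 set g(v) = (v - (-9/2))^3*f(v) = (29*v**2/22 - 37*v/39 + 1/4)/(v - 12/11).
Order-3 pole: residue = g''(a)/2; g''(-9/2) = -216988/24191271, so the residue is -108494/24191271.


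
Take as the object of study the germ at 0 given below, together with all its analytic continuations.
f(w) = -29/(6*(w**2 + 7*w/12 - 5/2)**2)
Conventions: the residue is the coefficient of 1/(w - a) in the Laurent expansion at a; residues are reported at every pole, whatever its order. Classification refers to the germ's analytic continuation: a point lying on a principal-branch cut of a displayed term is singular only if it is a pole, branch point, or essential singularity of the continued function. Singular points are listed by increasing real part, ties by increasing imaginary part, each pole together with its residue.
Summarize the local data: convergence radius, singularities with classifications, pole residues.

Radius of convergence at 0: -7/24 + (1/24)*sqrt(1489).
At -7/24 - (1/24)*sqrt(1489): a pole of order 2; residue -(16704/2217121)*sqrt(1489).
At -7/24 + (1/24)*sqrt(1489): a pole of order 2; residue (16704/2217121)*sqrt(1489).

Denominator factor (w**2 + 7*w/12 - 5/2)^2: discriminant 1489/144, real irrational roots -7/24 + (1/24)*sqrt(1489) and -7/24 - (1/24)*sqrt(1489); poles of order 2, moduli -7/24 + (1/24)*sqrt(1489) and 7/24 + (1/24)*sqrt(1489).
The radius of convergence is the smallest modulus among the singular points: -7/24 + (1/24)*sqrt(1489).
The factor w**2 + 7*w/12 - 5/2 splits as (w - a)(w - a') with a = -7/24 - (1/24)*sqrt(1489), a' = -7/24 + (1/24)*sqrt(1489). At the order-2 pole a set g(w) = (w - a)^2*f(w) = [-29/6] / (w - a')^2.
Order-2 pole: residue = g'(a); g'(-7/24 - (1/24)*sqrt(1489)) = -(16704/2217121)*sqrt(1489), so the residue is -(16704/2217121)*sqrt(1489).
The factor w**2 + 7*w/12 - 5/2 splits as (w - a)(w - a') with a = -7/24 + (1/24)*sqrt(1489), a' = -7/24 - (1/24)*sqrt(1489). At the order-2 pole a set g(w) = (w - a)^2*f(w) = [-29/6] / (w - a')^2.
Order-2 pole: residue = g'(a); g'(-7/24 + (1/24)*sqrt(1489)) = (16704/2217121)*sqrt(1489), so the residue is (16704/2217121)*sqrt(1489).
List the singular points by increasing real part (a conjugate pair: the negative imaginary part first).


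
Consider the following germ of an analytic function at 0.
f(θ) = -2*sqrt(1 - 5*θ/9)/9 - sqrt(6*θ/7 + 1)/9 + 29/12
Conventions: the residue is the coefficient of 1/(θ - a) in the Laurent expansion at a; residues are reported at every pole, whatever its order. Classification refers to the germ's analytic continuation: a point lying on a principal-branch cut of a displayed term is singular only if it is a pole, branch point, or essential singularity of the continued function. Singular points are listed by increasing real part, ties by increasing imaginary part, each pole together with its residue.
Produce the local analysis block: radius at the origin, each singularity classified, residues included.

Radius of convergence at 0: 7/6.
At -7/6: an algebraic (square-root) branch point.
At 9/5: an algebraic (square-root) branch point.

Branch term (-2/9)*sqrt(1 - θ/(9/5)): its argument vanishes at θ = 9/5, a square-root branch point, modulus 9/5.
Branch term (-1/9)*sqrt(1 - θ/(-7/6)): its argument vanishes at θ = -7/6, a square-root branch point, modulus 7/6.
The radius of convergence is the smallest modulus among the singular points: 7/6.
List the singular points by increasing real part (a conjugate pair: the negative imaginary part first).


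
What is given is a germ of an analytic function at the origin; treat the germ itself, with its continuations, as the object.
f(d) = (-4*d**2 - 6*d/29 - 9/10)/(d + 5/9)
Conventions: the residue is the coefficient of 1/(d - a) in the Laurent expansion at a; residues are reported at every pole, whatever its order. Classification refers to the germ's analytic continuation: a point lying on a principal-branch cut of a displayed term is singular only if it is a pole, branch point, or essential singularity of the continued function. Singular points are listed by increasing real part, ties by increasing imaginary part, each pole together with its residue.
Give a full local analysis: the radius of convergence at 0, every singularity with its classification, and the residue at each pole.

Denominator factor (d + 5/9): pole of order 1 at -5/9, modulus 5/9.
The radius of convergence is the smallest modulus among the singular points: 5/9.
At the order-1 pole -5/9 set g(d) = (d - (-5/9))*f(d) = -4*d**2 - 6*d/29 - 9/10.
Simple pole: residue = g(a) at a = -5/9, which is -47441/23490.

Radius of convergence at 0: 5/9.
At -5/9: a pole of order 1; residue -47441/23490.


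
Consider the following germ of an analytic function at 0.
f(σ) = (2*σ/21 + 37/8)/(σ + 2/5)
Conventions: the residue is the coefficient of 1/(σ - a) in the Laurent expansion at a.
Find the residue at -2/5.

The residue is 3853/840.

At the order-1 pole -2/5 set g(σ) = (σ - (-2/5))*f(σ) = 2*σ/21 + 37/8.
Simple pole: residue = g(a) at a = -2/5, which is 3853/840.
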